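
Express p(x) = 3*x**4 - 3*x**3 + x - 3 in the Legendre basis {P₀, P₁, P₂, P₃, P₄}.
(-12/5)P₀ + (-4/5)P₁ + (12/7)P₂ + (-6/5)P₃ + (24/35)P₄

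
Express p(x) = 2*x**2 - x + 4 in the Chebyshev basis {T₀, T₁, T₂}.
(5)T₀ - T₁ + T₂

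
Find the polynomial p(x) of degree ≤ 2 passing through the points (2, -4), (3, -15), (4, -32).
-3*x**2 + 4*x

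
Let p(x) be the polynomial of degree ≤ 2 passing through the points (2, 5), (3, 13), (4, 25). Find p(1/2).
1/2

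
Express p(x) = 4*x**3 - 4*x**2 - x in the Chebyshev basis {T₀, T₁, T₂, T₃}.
(-2)T₀ + (2)T₁ + (-2)T₂ + T₃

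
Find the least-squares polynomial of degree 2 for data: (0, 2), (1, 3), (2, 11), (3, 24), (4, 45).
71/35 + (-151/70)x + (45/14)x²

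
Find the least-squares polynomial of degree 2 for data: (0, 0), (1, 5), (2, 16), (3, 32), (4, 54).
-1/35 + (33/14)x + (39/14)x²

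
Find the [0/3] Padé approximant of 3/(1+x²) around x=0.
3/(x**2 + 1)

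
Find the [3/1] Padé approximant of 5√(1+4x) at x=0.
(-5*x**3 + 15*x**2 + 45*x/2 + 5)/(5*x/2 + 1)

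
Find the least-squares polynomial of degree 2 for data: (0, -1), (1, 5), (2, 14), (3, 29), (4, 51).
-4/7 + (68/35)x + (19/7)x²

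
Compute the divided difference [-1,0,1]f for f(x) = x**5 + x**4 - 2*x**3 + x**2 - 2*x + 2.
2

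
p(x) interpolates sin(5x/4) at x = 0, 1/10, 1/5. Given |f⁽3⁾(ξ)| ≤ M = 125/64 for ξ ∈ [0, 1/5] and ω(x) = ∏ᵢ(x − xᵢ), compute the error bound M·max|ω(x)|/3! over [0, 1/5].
sqrt(3)/13824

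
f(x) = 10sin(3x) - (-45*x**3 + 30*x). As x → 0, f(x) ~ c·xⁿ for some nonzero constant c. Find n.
5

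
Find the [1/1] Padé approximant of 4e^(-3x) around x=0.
(4 - 6*x)/(3*x/2 + 1)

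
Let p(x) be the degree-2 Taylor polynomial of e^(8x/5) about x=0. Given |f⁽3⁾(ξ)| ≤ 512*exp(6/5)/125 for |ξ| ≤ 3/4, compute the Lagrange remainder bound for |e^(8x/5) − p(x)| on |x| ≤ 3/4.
36*exp(6/5)/125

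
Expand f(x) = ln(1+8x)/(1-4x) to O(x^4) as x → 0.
8*x + 512*x**3/3 + O(x**4)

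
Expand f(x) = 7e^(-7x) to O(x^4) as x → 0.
7 - 49*x + 343*x**2/2 - 2401*x**3/6 + O(x**4)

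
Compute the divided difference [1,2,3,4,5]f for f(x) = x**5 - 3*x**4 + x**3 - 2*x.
12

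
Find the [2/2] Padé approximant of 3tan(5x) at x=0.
15*x/(1 - 25*x**2/3)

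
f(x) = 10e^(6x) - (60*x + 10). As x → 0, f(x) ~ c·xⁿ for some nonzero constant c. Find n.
2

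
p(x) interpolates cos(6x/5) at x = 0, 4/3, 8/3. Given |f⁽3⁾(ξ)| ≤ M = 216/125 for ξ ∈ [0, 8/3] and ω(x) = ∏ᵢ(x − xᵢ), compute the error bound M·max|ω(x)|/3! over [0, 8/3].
512*sqrt(3)/3375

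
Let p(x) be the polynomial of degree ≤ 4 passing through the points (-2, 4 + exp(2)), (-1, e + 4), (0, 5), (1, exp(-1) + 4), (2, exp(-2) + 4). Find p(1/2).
(-5 + 60*e + (-20*e + 3*exp(2) + 602)*exp(2))*exp(-2)/128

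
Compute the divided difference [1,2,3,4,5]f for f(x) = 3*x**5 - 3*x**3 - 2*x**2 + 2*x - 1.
45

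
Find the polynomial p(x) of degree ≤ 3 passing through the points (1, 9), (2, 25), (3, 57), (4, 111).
x**3 + 2*x**2 + 3*x + 3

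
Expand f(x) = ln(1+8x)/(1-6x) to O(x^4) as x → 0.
8*x + 16*x**2 + 800*x**3/3 + O(x**4)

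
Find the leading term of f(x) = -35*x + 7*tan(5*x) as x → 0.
875*x**3/3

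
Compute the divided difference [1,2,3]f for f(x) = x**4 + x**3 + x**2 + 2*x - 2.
32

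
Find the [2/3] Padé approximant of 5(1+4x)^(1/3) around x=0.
(280*x**2/9 + 80*x/3 + 5)/(-32*x**3/81 + 8*x**2/3 + 4*x + 1)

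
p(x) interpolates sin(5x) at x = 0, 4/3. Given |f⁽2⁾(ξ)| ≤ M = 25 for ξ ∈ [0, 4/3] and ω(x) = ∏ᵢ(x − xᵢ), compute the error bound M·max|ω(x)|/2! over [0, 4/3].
50/9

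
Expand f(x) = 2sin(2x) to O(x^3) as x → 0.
4*x + O(x**3)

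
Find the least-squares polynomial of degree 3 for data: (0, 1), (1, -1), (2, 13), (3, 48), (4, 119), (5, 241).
38/63 + (-845/378)x + (-17/126)x² + (55/27)x³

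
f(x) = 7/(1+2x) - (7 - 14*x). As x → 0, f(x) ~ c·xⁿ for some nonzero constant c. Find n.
2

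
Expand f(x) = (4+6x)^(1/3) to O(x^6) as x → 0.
2**(2/3) + 2**(2/3)*x/2 - 2**(2/3)*x**2/4 + 5*2**(2/3)*x**3/24 - 5*2**(2/3)*x**4/24 + 11*2**(2/3)*x**5/48 + O(x**6)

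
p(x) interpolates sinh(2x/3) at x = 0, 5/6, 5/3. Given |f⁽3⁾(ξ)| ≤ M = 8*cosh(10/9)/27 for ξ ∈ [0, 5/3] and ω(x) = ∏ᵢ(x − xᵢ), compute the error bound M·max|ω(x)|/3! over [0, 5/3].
125*sqrt(3)*cosh(10/9)/19683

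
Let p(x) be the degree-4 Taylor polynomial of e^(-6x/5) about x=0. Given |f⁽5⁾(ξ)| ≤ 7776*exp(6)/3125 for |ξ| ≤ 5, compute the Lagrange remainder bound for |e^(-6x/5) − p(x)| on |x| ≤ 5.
324*exp(6)/5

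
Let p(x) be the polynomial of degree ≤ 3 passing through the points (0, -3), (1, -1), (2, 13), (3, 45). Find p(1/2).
-25/8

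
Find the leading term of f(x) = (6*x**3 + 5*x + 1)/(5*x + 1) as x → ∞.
6*x**2/5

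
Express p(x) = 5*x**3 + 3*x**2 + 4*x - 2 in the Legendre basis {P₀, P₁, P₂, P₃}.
-P₀ + (7)P₁ + (2)P₂ + (2)P₃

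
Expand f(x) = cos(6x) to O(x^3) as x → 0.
1 - 18*x**2 + O(x**3)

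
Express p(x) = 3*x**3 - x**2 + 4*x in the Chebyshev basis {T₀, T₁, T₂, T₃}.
(-1/2)T₀ + (25/4)T₁ + (-1/2)T₂ + (3/4)T₃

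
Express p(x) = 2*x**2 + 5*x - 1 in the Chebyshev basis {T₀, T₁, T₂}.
(5)T₁ + T₂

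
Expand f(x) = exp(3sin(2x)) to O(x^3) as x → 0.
1 + 6*x + 18*x**2 + O(x**3)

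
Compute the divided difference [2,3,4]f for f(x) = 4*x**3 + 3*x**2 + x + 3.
39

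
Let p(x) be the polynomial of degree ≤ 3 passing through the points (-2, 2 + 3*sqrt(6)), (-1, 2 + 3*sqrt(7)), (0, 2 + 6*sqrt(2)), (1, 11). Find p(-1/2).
-3*sqrt(6)/16 + 23/16 + 27*sqrt(7)/16 + 27*sqrt(2)/8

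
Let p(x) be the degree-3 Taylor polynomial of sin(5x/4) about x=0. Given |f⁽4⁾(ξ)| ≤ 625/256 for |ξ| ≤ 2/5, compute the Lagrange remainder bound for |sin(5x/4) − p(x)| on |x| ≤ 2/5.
1/384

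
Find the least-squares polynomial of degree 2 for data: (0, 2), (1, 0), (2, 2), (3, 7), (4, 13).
12/7 + (-177/70)x + (19/14)x²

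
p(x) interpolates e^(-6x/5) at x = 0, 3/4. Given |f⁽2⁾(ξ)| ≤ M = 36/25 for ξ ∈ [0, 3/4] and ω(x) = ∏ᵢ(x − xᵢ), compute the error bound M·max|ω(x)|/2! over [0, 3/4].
81/800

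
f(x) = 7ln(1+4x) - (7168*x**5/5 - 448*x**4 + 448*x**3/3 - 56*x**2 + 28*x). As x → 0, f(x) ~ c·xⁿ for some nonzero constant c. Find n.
6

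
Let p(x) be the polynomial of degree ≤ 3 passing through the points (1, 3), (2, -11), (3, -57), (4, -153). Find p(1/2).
29/8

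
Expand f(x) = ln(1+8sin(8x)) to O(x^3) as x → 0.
64*x - 2048*x**2 + O(x**3)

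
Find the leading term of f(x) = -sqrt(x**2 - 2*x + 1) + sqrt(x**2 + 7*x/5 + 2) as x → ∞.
17/10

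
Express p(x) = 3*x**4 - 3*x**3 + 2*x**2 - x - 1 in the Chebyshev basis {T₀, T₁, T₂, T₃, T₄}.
(9/8)T₀ + (-13/4)T₁ + (5/2)T₂ + (-3/4)T₃ + (3/8)T₄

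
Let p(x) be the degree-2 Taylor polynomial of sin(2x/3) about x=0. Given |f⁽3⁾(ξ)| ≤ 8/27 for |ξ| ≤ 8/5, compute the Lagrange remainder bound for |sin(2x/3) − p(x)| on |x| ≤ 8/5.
2048/10125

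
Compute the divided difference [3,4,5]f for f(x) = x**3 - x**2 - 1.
11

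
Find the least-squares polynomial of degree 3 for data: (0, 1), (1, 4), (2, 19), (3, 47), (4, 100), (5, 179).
115/126 + (305/756)x + (77/36)x² + (53/54)x³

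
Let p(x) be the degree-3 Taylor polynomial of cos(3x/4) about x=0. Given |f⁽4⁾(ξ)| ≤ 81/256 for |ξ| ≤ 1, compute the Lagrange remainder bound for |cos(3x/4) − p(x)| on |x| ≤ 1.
27/2048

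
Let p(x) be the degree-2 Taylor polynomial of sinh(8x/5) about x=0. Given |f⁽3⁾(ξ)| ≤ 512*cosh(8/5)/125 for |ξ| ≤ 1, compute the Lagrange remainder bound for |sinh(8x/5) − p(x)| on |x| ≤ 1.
256*cosh(8/5)/375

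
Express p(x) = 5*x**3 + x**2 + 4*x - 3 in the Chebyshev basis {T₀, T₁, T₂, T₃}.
(-5/2)T₀ + (31/4)T₁ + (1/2)T₂ + (5/4)T₃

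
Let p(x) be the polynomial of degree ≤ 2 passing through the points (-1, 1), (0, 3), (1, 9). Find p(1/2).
11/2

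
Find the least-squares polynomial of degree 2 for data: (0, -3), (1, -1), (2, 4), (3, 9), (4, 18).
-3 + (6/5)x + x²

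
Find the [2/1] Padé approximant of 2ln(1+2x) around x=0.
4*x*(x + 3)/(3*(4*x/3 + 1))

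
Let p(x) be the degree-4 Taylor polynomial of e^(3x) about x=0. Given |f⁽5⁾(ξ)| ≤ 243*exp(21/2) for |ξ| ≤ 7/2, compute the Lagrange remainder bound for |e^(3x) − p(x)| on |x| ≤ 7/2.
1361367*exp(21/2)/1280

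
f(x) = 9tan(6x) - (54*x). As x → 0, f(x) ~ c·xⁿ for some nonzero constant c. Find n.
3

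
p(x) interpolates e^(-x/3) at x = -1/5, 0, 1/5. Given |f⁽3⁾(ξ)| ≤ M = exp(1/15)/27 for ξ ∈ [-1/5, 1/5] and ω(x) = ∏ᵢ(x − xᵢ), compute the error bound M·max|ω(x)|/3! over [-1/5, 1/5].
sqrt(3)*exp(1/15)/91125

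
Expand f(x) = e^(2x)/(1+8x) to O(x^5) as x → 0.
1 - 6*x + 50*x**2 - 1196*x**3/3 + 3190*x**4 + O(x**5)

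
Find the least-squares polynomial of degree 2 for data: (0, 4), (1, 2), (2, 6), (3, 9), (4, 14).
121/35 + (-71/70)x + (13/14)x²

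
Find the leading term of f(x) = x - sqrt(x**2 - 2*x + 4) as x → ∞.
1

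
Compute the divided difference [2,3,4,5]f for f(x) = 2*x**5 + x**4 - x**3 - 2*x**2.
263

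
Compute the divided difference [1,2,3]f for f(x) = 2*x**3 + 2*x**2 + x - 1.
14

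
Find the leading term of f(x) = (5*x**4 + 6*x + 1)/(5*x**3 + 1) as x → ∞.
x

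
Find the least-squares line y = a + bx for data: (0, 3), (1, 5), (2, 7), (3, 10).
a = 14/5, b = 23/10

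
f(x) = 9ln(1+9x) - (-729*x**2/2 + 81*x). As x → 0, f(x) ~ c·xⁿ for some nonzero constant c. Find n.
3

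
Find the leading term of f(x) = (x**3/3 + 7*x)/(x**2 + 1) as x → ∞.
x/3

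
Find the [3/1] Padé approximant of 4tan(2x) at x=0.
32*x**3/3 + 8*x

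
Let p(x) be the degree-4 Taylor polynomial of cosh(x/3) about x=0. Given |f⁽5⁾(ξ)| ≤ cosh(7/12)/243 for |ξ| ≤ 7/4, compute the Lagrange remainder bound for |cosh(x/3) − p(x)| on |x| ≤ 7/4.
16807*cosh(7/12)/29859840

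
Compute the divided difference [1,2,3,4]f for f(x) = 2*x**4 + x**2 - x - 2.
20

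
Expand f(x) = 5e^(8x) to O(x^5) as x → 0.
5 + 40*x + 160*x**2 + 1280*x**3/3 + 2560*x**4/3 + O(x**5)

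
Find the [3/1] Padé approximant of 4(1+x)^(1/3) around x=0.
(-4*x**3/81 + 4*x**2/9 + 4*x + 4)/(2*x/3 + 1)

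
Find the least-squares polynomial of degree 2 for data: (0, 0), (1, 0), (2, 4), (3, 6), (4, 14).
(-3/5)x + x²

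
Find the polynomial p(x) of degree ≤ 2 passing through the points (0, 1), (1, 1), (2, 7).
3*x**2 - 3*x + 1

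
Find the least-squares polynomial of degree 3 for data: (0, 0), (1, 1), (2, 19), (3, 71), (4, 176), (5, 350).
1/63 + (-607/378)x + (-89/252)x² + (317/108)x³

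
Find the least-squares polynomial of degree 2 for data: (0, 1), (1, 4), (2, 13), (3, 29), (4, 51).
36/35 + (-5/14)x + (45/14)x²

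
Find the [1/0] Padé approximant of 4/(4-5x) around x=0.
5*x/4 + 1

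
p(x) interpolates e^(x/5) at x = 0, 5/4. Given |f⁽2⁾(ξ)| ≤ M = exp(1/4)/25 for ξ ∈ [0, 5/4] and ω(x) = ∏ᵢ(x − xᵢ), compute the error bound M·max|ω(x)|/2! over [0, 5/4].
exp(1/4)/128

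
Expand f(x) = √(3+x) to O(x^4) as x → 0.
sqrt(3) + sqrt(3)*x/6 - sqrt(3)*x**2/72 + sqrt(3)*x**3/432 + O(x**4)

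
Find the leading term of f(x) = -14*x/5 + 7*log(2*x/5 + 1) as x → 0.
-14*x**2/25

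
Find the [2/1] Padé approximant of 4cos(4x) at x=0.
4 - 32*x**2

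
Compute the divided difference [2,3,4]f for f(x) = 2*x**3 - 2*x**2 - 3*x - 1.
16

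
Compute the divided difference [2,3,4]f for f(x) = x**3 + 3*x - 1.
9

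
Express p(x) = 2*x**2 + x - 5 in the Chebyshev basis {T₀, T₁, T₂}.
(-4)T₀ + T₁ + T₂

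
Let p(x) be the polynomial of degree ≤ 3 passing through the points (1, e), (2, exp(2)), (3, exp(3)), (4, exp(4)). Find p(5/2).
e*(-exp(3) - 1 + 9*e + 9*exp(2))/16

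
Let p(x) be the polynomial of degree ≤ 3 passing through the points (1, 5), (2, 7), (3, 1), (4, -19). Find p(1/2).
23/8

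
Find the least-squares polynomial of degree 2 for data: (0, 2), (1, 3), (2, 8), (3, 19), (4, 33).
69/35 + (-47/35)x + (16/7)x²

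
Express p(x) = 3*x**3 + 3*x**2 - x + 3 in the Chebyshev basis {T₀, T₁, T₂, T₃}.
(9/2)T₀ + (5/4)T₁ + (3/2)T₂ + (3/4)T₃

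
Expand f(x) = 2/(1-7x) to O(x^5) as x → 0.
2 + 14*x + 98*x**2 + 686*x**3 + 4802*x**4 + O(x**5)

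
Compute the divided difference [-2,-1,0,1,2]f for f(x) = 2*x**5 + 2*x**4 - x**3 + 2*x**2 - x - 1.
2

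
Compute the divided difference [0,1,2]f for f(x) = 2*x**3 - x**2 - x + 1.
5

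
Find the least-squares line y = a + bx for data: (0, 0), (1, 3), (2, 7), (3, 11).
a = -3/10, b = 37/10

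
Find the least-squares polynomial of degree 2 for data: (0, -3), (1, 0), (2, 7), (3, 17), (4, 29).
-16/5 + (21/10)x + (3/2)x²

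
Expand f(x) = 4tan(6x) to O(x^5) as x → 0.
24*x + 288*x**3 + O(x**5)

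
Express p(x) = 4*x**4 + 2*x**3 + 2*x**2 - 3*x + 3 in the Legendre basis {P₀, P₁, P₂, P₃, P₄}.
(67/15)P₀ + (-9/5)P₁ + (76/21)P₂ + (4/5)P₃ + (32/35)P₄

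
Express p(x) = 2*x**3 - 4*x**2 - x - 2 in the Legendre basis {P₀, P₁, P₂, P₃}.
(-10/3)P₀ + (1/5)P₁ + (-8/3)P₂ + (4/5)P₃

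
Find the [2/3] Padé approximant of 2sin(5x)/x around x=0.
(10 - 175*x**2/6)/(5*x**2/4 + 1)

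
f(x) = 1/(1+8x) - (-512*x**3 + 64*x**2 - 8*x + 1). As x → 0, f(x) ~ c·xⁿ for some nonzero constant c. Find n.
4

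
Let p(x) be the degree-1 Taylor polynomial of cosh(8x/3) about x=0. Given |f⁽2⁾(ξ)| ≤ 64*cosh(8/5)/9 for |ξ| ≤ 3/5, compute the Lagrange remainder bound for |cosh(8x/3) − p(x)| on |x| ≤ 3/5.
32*cosh(8/5)/25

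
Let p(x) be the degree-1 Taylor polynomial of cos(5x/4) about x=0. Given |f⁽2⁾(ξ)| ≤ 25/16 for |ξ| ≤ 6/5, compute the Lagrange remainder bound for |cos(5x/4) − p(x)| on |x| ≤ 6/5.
9/8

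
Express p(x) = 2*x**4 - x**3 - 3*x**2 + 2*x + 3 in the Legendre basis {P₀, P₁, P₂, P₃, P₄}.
(12/5)P₀ + (7/5)P₁ + (-6/7)P₂ + (-2/5)P₃ + (16/35)P₄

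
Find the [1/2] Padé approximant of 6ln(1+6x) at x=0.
36*x/(-3*x**2 + 3*x + 1)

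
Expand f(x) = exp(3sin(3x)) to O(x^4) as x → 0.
1 + 9*x + 81*x**2/2 + 108*x**3 + O(x**4)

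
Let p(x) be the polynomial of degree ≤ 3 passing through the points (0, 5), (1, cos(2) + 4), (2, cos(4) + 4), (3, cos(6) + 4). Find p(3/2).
9*cos(4)/16 + 9*cos(2)/16 - cos(6)/16 + 63/16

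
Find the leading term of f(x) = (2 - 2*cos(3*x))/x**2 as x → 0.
9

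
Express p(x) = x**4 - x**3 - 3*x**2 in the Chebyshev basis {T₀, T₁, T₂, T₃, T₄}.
(-9/8)T₀ + (-3/4)T₁ - T₂ + (-1/4)T₃ + (1/8)T₄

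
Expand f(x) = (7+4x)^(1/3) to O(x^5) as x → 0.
7**(1/3) + 4*7**(1/3)*x/21 - 16*7**(1/3)*x**2/441 + 320*7**(1/3)*x**3/27783 - 2560*7**(1/3)*x**4/583443 + O(x**5)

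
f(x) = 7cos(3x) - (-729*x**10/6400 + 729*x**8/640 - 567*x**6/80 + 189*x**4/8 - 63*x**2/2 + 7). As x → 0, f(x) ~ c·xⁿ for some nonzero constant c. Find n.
12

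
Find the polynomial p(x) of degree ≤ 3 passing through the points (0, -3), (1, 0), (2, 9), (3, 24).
3*x**2 - 3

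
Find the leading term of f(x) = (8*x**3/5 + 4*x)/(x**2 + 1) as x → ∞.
8*x/5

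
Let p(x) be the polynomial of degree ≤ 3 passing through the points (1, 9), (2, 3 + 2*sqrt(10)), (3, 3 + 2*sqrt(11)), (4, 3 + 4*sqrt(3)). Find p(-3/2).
-495*sqrt(10)/8 - 105*sqrt(3)/4 + 717/8 + 385*sqrt(11)/8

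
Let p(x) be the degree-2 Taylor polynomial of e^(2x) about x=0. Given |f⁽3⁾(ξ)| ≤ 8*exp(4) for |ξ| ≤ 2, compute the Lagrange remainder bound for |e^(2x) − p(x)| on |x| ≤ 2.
32*exp(4)/3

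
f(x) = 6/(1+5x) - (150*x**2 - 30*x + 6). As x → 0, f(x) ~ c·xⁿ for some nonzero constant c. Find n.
3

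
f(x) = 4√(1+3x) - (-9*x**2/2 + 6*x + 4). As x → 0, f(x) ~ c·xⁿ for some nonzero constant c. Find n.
3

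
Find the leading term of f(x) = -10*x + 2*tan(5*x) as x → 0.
250*x**3/3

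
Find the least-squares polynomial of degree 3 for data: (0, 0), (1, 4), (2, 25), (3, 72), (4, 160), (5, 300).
-1/9 + (158/189)x + (104/63)x² + (55/27)x³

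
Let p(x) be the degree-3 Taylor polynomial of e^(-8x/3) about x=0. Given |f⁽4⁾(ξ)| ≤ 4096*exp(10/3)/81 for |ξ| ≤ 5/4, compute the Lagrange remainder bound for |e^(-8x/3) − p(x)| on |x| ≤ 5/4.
1250*exp(10/3)/243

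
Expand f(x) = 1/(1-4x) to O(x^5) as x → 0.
1 + 4*x + 16*x**2 + 64*x**3 + 256*x**4 + O(x**5)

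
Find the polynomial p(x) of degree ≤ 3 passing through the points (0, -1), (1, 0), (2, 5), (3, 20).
x**3 - x**2 + x - 1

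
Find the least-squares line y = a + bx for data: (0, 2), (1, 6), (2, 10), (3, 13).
a = 11/5, b = 37/10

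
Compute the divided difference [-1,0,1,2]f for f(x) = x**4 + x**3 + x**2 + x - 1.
3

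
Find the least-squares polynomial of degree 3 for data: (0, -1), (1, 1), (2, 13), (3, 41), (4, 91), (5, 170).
-65/63 + (-253/378)x + (439/252)x² + (113/108)x³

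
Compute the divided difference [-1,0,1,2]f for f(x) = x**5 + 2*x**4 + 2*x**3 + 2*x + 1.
11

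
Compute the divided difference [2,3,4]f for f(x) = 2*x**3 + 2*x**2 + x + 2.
20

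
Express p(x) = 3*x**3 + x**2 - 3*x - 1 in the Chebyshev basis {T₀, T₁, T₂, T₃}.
(-1/2)T₀ + (-3/4)T₁ + (1/2)T₂ + (3/4)T₃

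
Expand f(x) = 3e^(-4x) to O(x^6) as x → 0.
3 - 12*x + 24*x**2 - 32*x**3 + 32*x**4 - 128*x**5/5 + O(x**6)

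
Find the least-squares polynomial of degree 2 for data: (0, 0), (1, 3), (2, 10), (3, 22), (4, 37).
-2/35 + (71/70)x + (29/14)x²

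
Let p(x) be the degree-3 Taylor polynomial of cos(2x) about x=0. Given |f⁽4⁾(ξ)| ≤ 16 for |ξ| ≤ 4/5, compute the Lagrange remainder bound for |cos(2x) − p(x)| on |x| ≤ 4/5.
512/1875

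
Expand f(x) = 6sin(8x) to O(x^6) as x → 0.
48*x - 512*x**3 + 8192*x**5/5 + O(x**6)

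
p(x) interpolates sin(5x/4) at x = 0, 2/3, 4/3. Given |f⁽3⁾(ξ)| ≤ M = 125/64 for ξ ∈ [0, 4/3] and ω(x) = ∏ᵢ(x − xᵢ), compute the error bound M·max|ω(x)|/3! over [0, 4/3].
125*sqrt(3)/5832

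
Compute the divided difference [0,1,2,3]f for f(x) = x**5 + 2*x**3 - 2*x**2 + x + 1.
27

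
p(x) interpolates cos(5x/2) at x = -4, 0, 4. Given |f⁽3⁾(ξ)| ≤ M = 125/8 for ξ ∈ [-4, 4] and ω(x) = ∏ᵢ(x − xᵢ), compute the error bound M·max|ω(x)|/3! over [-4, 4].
1000*sqrt(3)/27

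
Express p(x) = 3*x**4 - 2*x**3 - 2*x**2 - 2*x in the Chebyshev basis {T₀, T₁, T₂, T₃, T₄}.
(1/8)T₀ + (-7/2)T₁ + (1/2)T₂ + (-1/2)T₃ + (3/8)T₄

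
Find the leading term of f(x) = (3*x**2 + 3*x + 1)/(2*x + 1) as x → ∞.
3*x/2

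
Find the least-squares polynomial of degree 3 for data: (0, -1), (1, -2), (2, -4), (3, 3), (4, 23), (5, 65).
-58/63 + (313/378)x + (-859/252)x² + (127/108)x³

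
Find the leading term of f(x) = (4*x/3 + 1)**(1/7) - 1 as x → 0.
4*x/21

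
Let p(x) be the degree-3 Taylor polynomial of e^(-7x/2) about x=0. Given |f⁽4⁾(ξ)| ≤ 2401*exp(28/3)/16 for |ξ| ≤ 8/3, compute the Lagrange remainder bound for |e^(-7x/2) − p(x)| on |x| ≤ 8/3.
76832*exp(28/3)/243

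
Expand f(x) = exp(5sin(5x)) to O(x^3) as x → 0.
1 + 25*x + 625*x**2/2 + O(x**3)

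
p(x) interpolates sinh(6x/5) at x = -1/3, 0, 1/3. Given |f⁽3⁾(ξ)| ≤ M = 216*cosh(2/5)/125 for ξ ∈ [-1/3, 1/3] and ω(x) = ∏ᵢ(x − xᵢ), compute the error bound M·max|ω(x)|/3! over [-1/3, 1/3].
8*sqrt(3)*cosh(2/5)/3375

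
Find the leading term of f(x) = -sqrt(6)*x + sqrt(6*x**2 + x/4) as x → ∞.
sqrt(6)/48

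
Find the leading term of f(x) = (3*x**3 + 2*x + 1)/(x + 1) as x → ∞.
3*x**2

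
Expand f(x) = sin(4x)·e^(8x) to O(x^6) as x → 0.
4*x + 32*x**2 + 352*x**3/3 + 256*x**4 + 5248*x**5/15 + O(x**6)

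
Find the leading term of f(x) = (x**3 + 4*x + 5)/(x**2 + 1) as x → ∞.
x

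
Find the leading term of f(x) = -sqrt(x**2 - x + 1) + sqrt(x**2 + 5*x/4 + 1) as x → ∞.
9/8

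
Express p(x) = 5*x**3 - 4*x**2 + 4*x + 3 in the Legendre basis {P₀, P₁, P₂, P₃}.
(5/3)P₀ + (7)P₁ + (-8/3)P₂ + (2)P₃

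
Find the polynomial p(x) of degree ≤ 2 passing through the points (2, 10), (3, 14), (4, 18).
4*x + 2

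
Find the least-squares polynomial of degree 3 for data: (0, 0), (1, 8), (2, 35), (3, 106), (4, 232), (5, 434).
5/21 + (101/63)x + (97/42)x² + (53/18)x³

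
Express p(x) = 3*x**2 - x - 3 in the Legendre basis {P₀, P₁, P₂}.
(-2)P₀ - P₁ + (2)P₂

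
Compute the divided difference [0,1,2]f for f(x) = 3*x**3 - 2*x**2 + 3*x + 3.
7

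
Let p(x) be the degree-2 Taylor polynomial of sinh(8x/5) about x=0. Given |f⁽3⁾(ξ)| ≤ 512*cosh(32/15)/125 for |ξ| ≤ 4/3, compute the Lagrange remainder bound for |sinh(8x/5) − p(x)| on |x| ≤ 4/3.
16384*cosh(32/15)/10125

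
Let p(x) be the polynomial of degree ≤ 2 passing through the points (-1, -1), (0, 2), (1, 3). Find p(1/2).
11/4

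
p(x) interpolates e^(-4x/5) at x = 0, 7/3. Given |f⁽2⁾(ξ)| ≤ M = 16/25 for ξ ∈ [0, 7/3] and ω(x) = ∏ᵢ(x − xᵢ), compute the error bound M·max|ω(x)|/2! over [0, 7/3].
98/225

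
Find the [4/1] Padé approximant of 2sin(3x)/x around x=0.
81*x**4/20 - 9*x**2 + 6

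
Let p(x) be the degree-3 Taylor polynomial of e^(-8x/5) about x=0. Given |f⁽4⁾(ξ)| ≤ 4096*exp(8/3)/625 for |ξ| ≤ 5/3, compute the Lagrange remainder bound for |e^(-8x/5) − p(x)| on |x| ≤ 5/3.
512*exp(8/3)/243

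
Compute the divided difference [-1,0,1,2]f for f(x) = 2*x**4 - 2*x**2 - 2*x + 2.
4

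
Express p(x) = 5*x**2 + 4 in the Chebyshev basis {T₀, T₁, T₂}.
(13/2)T₀ + (5/2)T₂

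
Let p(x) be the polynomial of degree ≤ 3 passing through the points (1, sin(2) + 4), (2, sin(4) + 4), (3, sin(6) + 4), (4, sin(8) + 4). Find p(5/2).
9*sin(4)/16 + 9*sin(6)/16 - sin(8)/16 - sin(2)/16 + 4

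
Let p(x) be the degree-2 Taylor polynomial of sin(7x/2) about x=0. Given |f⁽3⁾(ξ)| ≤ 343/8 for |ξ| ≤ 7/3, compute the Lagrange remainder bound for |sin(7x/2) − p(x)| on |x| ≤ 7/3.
117649/1296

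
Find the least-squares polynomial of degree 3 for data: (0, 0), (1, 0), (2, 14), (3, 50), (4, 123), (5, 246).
-3/14 + (-61/84)x + (-3/7)x² + (25/12)x³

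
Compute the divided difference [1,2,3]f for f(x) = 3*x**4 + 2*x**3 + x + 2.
87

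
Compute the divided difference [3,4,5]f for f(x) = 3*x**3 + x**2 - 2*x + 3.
37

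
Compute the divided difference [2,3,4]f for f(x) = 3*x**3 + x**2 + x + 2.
28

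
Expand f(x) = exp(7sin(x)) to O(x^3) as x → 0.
1 + 7*x + 49*x**2/2 + O(x**3)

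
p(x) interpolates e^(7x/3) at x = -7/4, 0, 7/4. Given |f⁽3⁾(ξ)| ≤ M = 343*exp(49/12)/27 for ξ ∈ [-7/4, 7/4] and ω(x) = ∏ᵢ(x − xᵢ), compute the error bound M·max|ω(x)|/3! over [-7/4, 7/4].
117649*sqrt(3)*exp(49/12)/46656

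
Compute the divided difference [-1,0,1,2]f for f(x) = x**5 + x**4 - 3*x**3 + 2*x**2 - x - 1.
4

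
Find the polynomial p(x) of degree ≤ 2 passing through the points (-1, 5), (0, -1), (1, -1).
3*x**2 - 3*x - 1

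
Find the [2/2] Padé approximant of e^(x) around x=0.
(x**2/12 + x/2 + 1)/(x**2/12 - x/2 + 1)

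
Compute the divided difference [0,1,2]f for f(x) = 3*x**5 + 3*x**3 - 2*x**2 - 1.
52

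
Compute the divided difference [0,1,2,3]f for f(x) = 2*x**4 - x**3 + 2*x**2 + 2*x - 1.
11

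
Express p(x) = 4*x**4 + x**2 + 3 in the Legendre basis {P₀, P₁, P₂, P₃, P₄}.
(62/15)P₀ + (62/21)P₂ + (32/35)P₄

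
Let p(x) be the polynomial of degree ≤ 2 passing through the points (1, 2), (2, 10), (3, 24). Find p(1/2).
1/4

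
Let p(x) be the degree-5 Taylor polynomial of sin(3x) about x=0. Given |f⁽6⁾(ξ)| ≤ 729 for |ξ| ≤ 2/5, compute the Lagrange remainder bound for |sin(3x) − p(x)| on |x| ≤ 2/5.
324/78125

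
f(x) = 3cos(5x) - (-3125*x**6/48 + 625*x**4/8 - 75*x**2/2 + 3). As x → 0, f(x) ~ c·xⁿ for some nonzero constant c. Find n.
8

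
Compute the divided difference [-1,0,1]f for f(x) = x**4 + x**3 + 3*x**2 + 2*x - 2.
4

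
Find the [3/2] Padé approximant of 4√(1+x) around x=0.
(x**3/8 + 9*x**2/4 + 6*x + 4)/(3*x**2/16 + x + 1)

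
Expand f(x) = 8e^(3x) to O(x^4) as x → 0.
8 + 24*x + 36*x**2 + 36*x**3 + O(x**4)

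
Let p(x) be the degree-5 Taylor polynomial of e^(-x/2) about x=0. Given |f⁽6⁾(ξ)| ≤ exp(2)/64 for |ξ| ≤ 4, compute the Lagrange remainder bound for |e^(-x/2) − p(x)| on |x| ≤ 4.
4*exp(2)/45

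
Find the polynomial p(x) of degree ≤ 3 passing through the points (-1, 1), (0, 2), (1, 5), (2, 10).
x**2 + 2*x + 2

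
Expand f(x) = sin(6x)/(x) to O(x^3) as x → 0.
6 - 36*x**2 + O(x**3)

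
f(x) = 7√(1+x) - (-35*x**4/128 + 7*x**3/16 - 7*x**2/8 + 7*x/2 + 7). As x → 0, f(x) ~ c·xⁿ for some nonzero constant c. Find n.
5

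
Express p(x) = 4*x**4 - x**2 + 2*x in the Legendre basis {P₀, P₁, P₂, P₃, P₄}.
(7/15)P₀ + (2)P₁ + (34/21)P₂ + (32/35)P₄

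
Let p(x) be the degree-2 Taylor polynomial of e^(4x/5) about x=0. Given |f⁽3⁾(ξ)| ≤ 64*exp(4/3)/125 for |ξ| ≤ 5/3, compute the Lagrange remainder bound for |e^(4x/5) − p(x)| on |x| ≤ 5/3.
32*exp(4/3)/81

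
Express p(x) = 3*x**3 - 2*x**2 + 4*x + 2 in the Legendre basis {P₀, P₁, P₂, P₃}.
(4/3)P₀ + (29/5)P₁ + (-4/3)P₂ + (6/5)P₃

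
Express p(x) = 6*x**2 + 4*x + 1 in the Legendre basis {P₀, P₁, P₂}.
(3)P₀ + (4)P₁ + (4)P₂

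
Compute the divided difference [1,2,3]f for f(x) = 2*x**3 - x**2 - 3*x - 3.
11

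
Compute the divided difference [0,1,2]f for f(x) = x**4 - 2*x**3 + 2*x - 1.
1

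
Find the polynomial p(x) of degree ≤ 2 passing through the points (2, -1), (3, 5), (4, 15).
2*x**2 - 4*x - 1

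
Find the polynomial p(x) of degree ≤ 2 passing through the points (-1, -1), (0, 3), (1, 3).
-2*x**2 + 2*x + 3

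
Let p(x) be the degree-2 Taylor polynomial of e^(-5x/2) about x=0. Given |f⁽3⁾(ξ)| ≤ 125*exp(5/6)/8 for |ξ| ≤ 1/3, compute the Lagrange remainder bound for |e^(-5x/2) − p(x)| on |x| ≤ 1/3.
125*exp(5/6)/1296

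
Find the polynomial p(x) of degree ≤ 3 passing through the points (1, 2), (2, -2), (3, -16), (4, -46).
-x**3 + x**2 + 2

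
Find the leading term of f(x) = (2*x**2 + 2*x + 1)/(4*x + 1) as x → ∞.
x/2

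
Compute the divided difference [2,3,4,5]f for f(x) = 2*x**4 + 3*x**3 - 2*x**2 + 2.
31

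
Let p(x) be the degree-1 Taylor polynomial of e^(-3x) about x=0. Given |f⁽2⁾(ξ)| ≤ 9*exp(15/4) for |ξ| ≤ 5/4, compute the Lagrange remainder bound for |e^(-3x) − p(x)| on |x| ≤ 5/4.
225*exp(15/4)/32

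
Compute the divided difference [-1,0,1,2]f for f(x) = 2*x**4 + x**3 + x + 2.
5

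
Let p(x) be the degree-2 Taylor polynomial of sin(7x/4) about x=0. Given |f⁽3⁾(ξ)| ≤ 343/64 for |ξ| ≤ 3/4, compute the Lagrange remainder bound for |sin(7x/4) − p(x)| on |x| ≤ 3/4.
3087/8192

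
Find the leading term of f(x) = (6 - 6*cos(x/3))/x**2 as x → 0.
1/3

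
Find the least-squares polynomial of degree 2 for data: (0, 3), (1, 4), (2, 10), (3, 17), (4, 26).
92/35 + (73/70)x + (17/14)x²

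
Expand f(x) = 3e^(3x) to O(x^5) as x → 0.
3 + 9*x + 27*x**2/2 + 27*x**3/2 + 81*x**4/8 + O(x**5)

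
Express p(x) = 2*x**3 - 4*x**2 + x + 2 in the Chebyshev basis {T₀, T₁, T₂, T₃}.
(5/2)T₁ + (-2)T₂ + (1/2)T₃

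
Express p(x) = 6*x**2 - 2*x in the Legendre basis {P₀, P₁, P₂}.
(2)P₀ + (-2)P₁ + (4)P₂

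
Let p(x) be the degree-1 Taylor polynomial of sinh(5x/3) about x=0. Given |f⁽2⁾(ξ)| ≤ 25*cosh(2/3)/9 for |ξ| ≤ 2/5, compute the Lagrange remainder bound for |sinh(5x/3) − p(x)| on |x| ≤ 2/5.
2*cosh(2/3)/9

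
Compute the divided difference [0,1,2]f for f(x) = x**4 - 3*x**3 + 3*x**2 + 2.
1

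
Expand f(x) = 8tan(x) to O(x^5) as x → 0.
8*x + 8*x**3/3 + O(x**5)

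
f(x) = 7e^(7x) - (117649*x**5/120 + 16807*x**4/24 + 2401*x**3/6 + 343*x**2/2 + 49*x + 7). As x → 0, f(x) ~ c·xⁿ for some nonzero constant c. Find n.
6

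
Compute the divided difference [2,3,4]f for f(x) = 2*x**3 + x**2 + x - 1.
19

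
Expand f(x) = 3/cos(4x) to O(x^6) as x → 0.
3 + 24*x**2 + 160*x**4 + O(x**6)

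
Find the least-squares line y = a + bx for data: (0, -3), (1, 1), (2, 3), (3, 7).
a = -14/5, b = 16/5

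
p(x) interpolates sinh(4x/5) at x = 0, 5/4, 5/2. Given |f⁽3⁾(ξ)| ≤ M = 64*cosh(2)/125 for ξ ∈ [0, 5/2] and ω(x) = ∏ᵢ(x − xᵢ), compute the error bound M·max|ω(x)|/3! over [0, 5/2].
sqrt(3)*cosh(2)/27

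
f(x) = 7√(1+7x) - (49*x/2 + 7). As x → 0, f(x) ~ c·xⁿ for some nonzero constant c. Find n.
2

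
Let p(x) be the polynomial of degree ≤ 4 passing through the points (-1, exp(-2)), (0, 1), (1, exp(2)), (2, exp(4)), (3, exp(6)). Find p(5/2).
(-70*exp(4) - 5 + 28*exp(2) + 140*exp(6) + 35*exp(8))*exp(-2)/128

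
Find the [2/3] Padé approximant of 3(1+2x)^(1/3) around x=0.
(14*x**2/3 + 8*x + 3)/(-4*x**3/81 + 2*x**2/3 + 2*x + 1)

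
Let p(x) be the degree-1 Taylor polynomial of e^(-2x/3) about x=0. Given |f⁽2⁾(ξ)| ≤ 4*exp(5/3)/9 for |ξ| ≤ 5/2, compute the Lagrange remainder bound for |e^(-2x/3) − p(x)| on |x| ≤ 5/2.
25*exp(5/3)/18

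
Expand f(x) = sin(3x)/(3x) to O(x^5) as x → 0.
1 - 3*x**2/2 + 27*x**4/40 + O(x**5)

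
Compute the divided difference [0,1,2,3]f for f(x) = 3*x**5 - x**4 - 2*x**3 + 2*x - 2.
67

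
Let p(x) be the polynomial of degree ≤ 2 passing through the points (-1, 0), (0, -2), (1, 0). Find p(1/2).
-3/2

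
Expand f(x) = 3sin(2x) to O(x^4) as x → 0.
6*x - 4*x**3 + O(x**4)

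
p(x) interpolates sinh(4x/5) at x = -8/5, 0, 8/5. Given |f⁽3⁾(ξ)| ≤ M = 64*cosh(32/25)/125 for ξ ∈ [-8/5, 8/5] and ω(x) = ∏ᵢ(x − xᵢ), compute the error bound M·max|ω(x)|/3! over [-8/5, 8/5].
32768*sqrt(3)*cosh(32/25)/421875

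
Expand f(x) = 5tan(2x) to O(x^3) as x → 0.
10*x + O(x**3)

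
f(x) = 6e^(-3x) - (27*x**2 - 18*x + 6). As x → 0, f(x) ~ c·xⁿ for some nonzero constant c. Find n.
3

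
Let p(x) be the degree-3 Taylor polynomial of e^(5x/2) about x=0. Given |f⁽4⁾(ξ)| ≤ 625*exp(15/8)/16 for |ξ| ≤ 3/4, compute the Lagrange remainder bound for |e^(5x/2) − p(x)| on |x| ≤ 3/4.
16875*exp(15/8)/32768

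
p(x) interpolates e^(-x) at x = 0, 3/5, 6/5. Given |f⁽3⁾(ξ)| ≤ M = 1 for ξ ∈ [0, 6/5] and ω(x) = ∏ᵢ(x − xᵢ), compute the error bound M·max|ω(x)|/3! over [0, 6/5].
sqrt(3)/125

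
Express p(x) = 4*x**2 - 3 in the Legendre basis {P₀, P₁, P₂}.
(-5/3)P₀ + (8/3)P₂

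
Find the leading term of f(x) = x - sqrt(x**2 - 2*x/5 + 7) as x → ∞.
1/5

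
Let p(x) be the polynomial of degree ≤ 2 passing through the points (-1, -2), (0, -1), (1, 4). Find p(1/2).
1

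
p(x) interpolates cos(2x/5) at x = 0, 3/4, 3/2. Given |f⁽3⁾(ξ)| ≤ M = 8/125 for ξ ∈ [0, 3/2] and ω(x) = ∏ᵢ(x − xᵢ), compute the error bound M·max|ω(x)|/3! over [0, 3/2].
sqrt(3)/1000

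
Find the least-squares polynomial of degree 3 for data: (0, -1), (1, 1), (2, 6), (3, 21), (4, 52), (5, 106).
-125/126 + (1931/756)x + (-61/36)x² + (59/54)x³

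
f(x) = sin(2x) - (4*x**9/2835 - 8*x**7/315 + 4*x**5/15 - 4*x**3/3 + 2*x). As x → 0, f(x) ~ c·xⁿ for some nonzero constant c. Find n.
11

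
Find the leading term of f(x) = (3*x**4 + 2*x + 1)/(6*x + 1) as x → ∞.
x**3/2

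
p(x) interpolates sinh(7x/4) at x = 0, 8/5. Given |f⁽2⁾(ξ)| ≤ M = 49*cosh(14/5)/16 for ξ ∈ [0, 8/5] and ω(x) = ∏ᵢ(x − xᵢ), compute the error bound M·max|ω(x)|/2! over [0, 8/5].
49*cosh(14/5)/50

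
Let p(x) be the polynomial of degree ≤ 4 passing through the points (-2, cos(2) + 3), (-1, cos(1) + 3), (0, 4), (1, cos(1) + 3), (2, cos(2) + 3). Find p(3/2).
15*cos(2)/64 + 21*cos(1)/16 + 157/64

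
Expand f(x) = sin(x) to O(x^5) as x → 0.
x - x**3/6 + O(x**5)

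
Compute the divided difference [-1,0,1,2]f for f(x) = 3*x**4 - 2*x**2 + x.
6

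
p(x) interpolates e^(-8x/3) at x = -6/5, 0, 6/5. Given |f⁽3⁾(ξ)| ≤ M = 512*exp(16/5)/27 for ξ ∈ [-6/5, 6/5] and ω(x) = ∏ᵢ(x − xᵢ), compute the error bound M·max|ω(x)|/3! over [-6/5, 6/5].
4096*sqrt(3)*exp(16/5)/3375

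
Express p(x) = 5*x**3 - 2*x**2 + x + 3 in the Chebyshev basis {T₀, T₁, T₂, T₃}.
(2)T₀ + (19/4)T₁ - T₂ + (5/4)T₃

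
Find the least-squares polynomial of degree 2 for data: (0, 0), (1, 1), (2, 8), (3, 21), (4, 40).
(-2)x + (3)x²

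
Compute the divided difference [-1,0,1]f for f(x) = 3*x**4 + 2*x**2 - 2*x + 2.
5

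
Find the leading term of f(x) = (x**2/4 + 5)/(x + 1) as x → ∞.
x/4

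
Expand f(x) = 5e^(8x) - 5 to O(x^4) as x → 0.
40*x + 160*x**2 + 1280*x**3/3 + O(x**4)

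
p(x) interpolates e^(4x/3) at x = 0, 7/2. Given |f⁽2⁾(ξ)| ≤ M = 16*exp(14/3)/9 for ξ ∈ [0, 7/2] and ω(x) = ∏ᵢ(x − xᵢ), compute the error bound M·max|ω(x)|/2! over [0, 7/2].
49*exp(14/3)/18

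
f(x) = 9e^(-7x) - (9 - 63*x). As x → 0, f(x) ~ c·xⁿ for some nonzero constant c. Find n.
2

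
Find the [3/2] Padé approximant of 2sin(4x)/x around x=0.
(8 - 224*x**2/15)/(4*x**2/5 + 1)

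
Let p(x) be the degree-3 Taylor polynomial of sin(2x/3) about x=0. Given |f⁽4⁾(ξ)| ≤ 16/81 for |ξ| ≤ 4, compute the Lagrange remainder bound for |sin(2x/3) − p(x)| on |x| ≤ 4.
512/243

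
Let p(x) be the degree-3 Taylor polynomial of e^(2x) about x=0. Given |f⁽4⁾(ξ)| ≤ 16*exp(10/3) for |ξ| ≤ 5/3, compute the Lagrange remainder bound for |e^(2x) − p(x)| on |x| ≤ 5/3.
1250*exp(10/3)/243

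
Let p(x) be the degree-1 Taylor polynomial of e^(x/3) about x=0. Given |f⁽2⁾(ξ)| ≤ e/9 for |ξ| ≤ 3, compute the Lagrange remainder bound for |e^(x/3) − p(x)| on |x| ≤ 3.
e/2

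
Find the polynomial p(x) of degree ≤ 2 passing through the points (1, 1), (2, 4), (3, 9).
x**2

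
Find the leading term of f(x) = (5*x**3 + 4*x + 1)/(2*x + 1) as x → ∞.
5*x**2/2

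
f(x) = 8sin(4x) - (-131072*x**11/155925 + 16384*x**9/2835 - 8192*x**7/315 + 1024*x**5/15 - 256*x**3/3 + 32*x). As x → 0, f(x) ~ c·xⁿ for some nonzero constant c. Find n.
13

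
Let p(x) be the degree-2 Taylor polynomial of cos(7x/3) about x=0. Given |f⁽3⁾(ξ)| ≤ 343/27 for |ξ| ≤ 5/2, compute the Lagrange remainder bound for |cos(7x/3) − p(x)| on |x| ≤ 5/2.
42875/1296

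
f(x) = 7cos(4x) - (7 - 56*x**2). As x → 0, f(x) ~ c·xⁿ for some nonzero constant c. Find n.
4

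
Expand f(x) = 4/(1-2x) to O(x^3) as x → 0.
4 + 8*x + 16*x**2 + O(x**3)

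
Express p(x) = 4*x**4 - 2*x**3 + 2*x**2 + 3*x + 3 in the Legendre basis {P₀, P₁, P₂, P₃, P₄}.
(67/15)P₀ + (9/5)P₁ + (76/21)P₂ + (-4/5)P₃ + (32/35)P₄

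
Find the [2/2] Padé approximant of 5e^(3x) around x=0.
(15*x**2/4 + 15*x/2 + 5)/(3*x**2/4 - 3*x/2 + 1)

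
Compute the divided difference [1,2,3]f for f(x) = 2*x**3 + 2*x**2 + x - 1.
14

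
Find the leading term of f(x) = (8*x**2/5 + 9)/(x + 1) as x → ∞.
8*x/5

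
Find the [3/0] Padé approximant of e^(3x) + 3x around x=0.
9*x**3/2 + 9*x**2/2 + 6*x + 1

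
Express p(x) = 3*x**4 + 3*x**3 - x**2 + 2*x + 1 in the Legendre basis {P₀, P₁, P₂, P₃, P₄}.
(19/15)P₀ + (19/5)P₁ + (22/21)P₂ + (6/5)P₃ + (24/35)P₄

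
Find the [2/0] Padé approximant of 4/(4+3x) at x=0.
9*x**2/16 - 3*x/4 + 1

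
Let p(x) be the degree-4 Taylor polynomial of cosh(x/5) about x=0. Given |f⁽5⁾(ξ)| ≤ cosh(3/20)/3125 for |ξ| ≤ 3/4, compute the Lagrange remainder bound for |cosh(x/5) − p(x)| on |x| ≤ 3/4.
81*cosh(3/20)/128000000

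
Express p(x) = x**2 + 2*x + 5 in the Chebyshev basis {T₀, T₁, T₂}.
(11/2)T₀ + (2)T₁ + (1/2)T₂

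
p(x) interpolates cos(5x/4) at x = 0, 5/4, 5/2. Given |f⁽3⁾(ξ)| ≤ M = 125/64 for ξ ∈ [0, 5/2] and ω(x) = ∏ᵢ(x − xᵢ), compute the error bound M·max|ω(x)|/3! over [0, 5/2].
15625*sqrt(3)/110592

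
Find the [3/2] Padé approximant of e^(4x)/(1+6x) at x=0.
(4288*x**3/1455 + 1992*x**2/485 + 294*x/97 + 1)/(-2828*x**2/485 + 488*x/97 + 1)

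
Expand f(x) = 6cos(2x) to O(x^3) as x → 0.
6 - 12*x**2 + O(x**3)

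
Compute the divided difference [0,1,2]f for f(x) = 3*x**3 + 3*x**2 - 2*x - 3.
12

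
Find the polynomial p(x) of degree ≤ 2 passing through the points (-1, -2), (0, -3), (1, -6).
-x**2 - 2*x - 3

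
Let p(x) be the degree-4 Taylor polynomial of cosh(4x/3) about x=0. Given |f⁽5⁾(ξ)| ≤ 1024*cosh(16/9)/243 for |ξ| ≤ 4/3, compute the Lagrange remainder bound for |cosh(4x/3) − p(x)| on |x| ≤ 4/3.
131072*cosh(16/9)/885735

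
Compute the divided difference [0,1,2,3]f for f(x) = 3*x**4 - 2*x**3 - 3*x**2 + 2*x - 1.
16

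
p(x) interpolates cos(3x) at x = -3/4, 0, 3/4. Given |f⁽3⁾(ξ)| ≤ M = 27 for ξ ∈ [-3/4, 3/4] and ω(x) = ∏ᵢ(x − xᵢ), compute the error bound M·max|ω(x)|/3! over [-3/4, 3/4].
27*sqrt(3)/64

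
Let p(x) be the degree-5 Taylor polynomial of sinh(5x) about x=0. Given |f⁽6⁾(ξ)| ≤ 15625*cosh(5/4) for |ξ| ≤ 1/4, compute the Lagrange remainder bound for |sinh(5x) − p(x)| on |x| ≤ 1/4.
3125*cosh(5/4)/589824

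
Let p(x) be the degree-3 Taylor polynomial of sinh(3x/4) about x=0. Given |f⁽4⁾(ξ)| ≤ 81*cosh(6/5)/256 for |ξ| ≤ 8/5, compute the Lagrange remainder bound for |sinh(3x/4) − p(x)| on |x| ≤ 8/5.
54*cosh(6/5)/625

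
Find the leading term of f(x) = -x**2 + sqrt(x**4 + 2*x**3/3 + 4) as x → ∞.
x/3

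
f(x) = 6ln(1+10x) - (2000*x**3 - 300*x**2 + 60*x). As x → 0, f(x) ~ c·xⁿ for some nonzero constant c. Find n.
4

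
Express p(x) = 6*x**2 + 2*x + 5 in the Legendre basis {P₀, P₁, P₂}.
(7)P₀ + (2)P₁ + (4)P₂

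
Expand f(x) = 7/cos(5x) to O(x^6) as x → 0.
7 + 175*x**2/2 + 21875*x**4/24 + O(x**6)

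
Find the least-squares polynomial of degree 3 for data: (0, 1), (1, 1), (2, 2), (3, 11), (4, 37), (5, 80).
76/63 + (29/378)x + (-65/36)x² + (107/108)x³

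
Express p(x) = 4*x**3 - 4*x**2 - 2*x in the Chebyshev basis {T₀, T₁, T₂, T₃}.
(-2)T₀ + T₁ + (-2)T₂ + T₃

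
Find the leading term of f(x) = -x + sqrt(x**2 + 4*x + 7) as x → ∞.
2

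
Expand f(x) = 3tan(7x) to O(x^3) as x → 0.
21*x + O(x**3)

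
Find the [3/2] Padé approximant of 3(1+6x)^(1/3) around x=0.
(56*x**3/5 + 252*x**2/5 + 126*x/5 + 3)/(8*x**2 + 32*x/5 + 1)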